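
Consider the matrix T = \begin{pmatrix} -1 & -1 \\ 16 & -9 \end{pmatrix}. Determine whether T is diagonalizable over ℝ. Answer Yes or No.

Characteristic polynomial: p(r) = r^2 + 10r + 25 = (r + 5)^2.
r = -5 has algebraic multiplicity 2; rank(T + 5I) = 1, so geometric multiplicity = 1.
Geometric multiplicity < algebraic multiplicity, so T is not diagonalizable.

No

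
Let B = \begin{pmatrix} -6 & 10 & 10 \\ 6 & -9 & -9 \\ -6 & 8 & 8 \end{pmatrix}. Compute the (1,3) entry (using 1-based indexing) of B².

-70

Characteristic polynomial: λ^3 + 7λ^2 + 6λ = λ(λ + 1)(λ + 6), so the eigenvalues are -6, -1, 0.
λ=-6: eigenvector (1, -1, 1).
λ=-1: eigenvector (2, -3, 4).
λ=0: eigenvector (0, 1, -1).
P = [[1, 2, 0], [-1, -3, 1], [1, 4, -1]], D = diag(-6, -1, 0), P⁻¹ = [[1, -2, -2], [0, 1, 1], [1, 2, 1]].
B² = P·diag(36, 1, 0)·P⁻¹ = [[36, -70, -70], [-36, 69, 69], [36, -68, -68]].
The requested entry is -70.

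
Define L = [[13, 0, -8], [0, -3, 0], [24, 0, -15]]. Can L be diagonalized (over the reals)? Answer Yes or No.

Characteristic polynomial: p(μ) = μ^3 + 5μ^2 + 3μ - 9 = (μ - 1)(μ + 3)^2.
μ = -3 has algebraic multiplicity 2; rank(L + 3I) = 1, so geometric multiplicity = 2.
Every eigenvalue has geometric = algebraic multiplicity, so L is diagonalizable.

Yes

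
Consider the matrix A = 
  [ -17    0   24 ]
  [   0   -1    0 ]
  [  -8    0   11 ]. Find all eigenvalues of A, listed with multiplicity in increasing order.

-5, -1, -1

Characteristic polynomial: p(t) = t^3 + 7t^2 + 11t + 5 = (t + 1)^2(t + 5).
Roots (with multiplicity): -5, -1, -1.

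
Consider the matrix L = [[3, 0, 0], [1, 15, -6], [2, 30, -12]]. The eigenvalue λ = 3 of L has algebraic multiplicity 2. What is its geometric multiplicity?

1

L − 3I = [[0, 0, 0], [1, 12, -6], [2, 30, -15]].
This matrix has rank 2, so its null space has dimension 3 − 2 = 1.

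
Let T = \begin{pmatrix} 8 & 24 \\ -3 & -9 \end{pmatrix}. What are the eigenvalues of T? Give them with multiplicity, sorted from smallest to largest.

-1, 0

Characteristic polynomial: p(λ) = λ^2 + λ = λ(λ + 1).
Roots (with multiplicity): -1, 0.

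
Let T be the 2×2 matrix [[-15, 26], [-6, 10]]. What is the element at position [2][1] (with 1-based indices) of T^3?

Characteristic polynomial: μ^2 + 5μ + 6 = (μ + 2)(μ + 3), so the eigenvalues are -3, -2.
μ=-3: eigenvector (13, 6).
μ=-2: eigenvector (2, 1).
P = [[13, 2], [6, 1]], D = diag(-3, -2), P⁻¹ = [[1, -2], [-6, 13]].
T³ = P·diag(-27, -8)·P⁻¹ = [[-255, 494], [-114, 220]].
The requested entry is -114.

-114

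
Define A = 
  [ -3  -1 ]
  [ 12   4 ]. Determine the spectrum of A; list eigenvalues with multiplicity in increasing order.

Characteristic polynomial: p(s) = s^2 - s = s(s - 1).
Roots (with multiplicity): 0, 1.

0, 1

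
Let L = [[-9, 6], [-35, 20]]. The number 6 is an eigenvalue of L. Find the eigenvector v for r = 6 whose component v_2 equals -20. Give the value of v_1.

L − 6I = [[-15, 6], [-35, 14]].
Solving (L − 6I)v = 0 gives the eigenspace spanned by (-8, -20).
With v_2 = -20, v = (-8, -20), so v_1 = -8.

-8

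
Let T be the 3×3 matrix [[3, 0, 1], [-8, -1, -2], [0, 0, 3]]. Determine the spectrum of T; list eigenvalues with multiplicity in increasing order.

-1, 3, 3

Characteristic polynomial: p(μ) = μ^3 - 5μ^2 + 3μ + 9 = (μ - 3)^2(μ + 1).
Roots (with multiplicity): -1, 3, 3.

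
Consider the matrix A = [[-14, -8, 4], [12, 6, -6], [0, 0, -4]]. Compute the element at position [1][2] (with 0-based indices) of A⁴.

720

Characteristic polynomial: μ^3 + 12μ^2 + 44μ + 48 = (μ + 2)(μ + 4)(μ + 6), so the eigenvalues are -6, -4, -2.
μ=-2: eigenvector (-2, 3, 0).
μ=-6: eigenvector (1, -1, 0).
μ=-4: eigenvector (-2, 3, 1).
P = [[-2, 1, -2], [3, -1, 3], [0, 0, 1]], D = diag(-2, -6, -4), P⁻¹ = [[1, 1, -1], [3, 2, 0], [0, 0, 1]].
A⁴ = P·diag(16, 1296, 256)·P⁻¹ = [[3856, 2560, -480], [-3840, -2544, 720], [0, 0, 256]].
The requested entry is 720.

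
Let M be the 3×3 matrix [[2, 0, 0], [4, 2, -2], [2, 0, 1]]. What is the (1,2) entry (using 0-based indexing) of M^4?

-30

Characteristic polynomial: r^3 - 5r^2 + 8r - 4 = (r - 2)^2(r - 1), so the eigenvalues are 1, 2, 2.
r=1: eigenvector (0, 2, 1).
r=2: eigenvector (0, 1, 0).
r=2: eigenvector (1, 0, 2).
P = [[0, 0, 1], [2, 1, 0], [1, 0, 2]], D = diag(1, 2, 2), P⁻¹ = [[-2, 0, 1], [4, 1, -2], [1, 0, 0]].
M⁴ = P·diag(1, 16, 16)·P⁻¹ = [[16, 0, 0], [60, 16, -30], [30, 0, 1]].
The requested entry is -30.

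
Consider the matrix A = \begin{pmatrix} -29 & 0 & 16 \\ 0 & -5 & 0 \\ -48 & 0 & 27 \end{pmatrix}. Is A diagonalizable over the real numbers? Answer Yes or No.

Yes

Characteristic polynomial: p(s) = s^3 + 7s^2 - 5s - 75 = (s - 3)(s + 5)^2.
s = -5 has algebraic multiplicity 2; rank(A + 5I) = 1, so geometric multiplicity = 2.
Every eigenvalue has geometric = algebraic multiplicity, so A is diagonalizable.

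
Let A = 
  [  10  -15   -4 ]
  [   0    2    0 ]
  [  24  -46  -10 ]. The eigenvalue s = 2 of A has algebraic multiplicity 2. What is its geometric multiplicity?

1

A − 2I = [[8, -15, -4], [0, 0, 0], [24, -46, -12]].
This matrix has rank 2, so its null space has dimension 3 − 2 = 1.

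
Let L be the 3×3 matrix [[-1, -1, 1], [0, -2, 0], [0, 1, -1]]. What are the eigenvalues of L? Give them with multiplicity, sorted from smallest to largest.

-2, -1, -1

Characteristic polynomial: p(r) = r^3 + 4r^2 + 5r + 2 = (r + 1)^2(r + 2).
Roots (with multiplicity): -2, -1, -1.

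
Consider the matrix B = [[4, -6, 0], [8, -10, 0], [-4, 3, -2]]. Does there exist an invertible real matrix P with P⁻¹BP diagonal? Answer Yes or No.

Characteristic polynomial: p(μ) = μ^3 + 8μ^2 + 20μ + 16 = (μ + 2)^2(μ + 4).
μ = -2 has algebraic multiplicity 2; rank(B + 2I) = 2, so geometric multiplicity = 1.
Geometric multiplicity < algebraic multiplicity, so B is not diagonalizable.

No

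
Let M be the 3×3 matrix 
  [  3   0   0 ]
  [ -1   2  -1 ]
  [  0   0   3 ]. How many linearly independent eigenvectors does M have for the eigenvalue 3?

M − 3I = [[0, 0, 0], [-1, -1, -1], [0, 0, 0]].
This matrix has rank 1, so its null space has dimension 3 − 1 = 2.

2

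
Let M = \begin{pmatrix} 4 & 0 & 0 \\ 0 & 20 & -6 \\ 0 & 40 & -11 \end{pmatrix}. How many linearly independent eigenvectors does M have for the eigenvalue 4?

M − 4I = [[0, 0, 0], [0, 16, -6], [0, 40, -15]].
This matrix has rank 1, so its null space has dimension 3 − 1 = 2.

2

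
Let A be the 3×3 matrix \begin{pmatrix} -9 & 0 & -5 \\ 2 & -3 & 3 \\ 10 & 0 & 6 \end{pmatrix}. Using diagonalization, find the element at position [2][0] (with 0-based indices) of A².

-30

Characteristic polynomial: λ^3 + 6λ^2 + 5λ - 12 = (λ - 1)(λ + 3)(λ + 4), so the eigenvalues are -4, -3, 1.
λ=1: eigenvector (1, -1, -2).
λ=-3: eigenvector (0, 1, 0).
λ=-4: eigenvector (1, 1, -1).
P = [[1, 0, 1], [-1, 1, 1], [-2, 0, -1]], D = diag(1, -3, -4), P⁻¹ = [[-1, 0, -1], [-3, 1, -2], [2, 0, 1]].
A² = P·diag(1, 9, 16)·P⁻¹ = [[31, 0, 15], [6, 9, -1], [-30, 0, -14]].
The requested entry is -30.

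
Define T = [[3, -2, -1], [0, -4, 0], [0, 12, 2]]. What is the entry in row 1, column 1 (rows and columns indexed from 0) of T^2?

16

Characteristic polynomial: s^3 - s^2 - 14s + 24 = (s - 3)(s - 2)(s + 4), so the eigenvalues are -4, 2, 3.
s=3: eigenvector (1, 0, 0).
s=-4: eigenvector (0, 1, -2).
s=2: eigenvector (1, 0, 1).
P = [[1, 0, 1], [0, 1, 0], [0, -2, 1]], D = diag(3, -4, 2), P⁻¹ = [[1, -2, -1], [0, 1, 0], [0, 2, 1]].
T² = P·diag(9, 16, 4)·P⁻¹ = [[9, -10, -5], [0, 16, 0], [0, -24, 4]].
The requested entry is 16.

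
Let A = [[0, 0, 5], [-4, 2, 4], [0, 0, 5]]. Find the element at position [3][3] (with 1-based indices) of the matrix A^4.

625

Characteristic polynomial: r^3 - 7r^2 + 10r = r(r - 5)(r - 2), so the eigenvalues are 0, 2, 5.
r=0: eigenvector (-1, -2, 0).
r=2: eigenvector (0, -1, 0).
r=5: eigenvector (1, 0, 1).
P = [[-1, 0, 1], [-2, -1, 0], [0, 0, 1]], D = diag(0, 2, 5), P⁻¹ = [[-1, 0, 1], [2, -1, -2], [0, 0, 1]].
A⁴ = P·diag(0, 16, 625)·P⁻¹ = [[0, 0, 625], [-32, 16, 32], [0, 0, 625]].
The requested entry is 625.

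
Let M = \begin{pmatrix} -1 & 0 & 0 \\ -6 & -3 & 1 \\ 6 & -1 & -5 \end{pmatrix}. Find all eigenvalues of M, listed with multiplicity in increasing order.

Characteristic polynomial: p(r) = r^3 + 9r^2 + 24r + 16 = (r + 1)(r + 4)^2.
Roots (with multiplicity): -4, -4, -1.

-4, -4, -1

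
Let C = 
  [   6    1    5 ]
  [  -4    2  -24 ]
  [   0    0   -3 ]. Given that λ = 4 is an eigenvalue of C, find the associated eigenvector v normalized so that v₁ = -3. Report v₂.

6

C − 4I = [[2, 1, 5], [-4, -2, -24], [0, 0, -7]].
Solving (C − 4I)v = 0 gives the eigenspace spanned by (-3, 6, 0).
With v₁ = -3, v = (-3, 6, 0), so v₂ = 6.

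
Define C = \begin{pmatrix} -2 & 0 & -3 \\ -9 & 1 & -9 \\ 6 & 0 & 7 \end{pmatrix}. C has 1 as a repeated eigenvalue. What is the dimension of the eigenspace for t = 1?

2

C − 1I = [[-3, 0, -3], [-9, 0, -9], [6, 0, 6]].
This matrix has rank 1, so its null space has dimension 3 − 1 = 2.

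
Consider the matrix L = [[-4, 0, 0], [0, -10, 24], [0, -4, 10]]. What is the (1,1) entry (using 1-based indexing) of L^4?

Characteristic polynomial: λ^3 + 4λ^2 - 4λ - 16 = (λ - 2)(λ + 2)(λ + 4), so the eigenvalues are -4, -2, 2.
λ=-4: eigenvector (1, 0, 0).
λ=2: eigenvector (0, 2, 1).
λ=-2: eigenvector (0, 3, 1).
P = [[1, 0, 0], [0, 2, 3], [0, 1, 1]], D = diag(-4, 2, -2), P⁻¹ = [[1, 0, 0], [0, -1, 3], [0, 1, -2]].
L⁴ = P·diag(256, 16, 16)·P⁻¹ = [[256, 0, 0], [0, 16, 0], [0, 0, 16]].
The requested entry is 256.

256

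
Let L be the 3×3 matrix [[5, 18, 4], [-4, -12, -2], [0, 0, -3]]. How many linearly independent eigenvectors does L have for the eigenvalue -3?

L + 3I = [[8, 18, 4], [-4, -9, -2], [0, 0, 0]].
This matrix has rank 1, so its null space has dimension 3 − 1 = 2.

2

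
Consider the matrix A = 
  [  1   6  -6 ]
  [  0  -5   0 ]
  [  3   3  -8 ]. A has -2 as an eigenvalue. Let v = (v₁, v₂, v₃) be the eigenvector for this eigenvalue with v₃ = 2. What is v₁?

A + 2I = [[3, 6, -6], [0, -3, 0], [3, 3, -6]].
Solving (A + 2I)v = 0 gives the eigenspace spanned by (4, 0, 2).
With v₃ = 2, v = (4, 0, 2), so v₁ = 4.

4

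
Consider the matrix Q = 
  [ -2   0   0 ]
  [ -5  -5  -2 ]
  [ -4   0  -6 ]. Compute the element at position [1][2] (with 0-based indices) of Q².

22

Characteristic polynomial: s^3 + 13s^2 + 52s + 60 = (s + 2)(s + 5)(s + 6), so the eigenvalues are -6, -5, -2.
s=-2: eigenvector (1, -1, -1).
s=-5: eigenvector (0, 1, 0).
s=-6: eigenvector (0, 2, 1).
P = [[1, 0, 0], [-1, 1, 2], [-1, 0, 1]], D = diag(-2, -5, -6), P⁻¹ = [[1, 0, 0], [-1, 1, -2], [1, 0, 1]].
Q² = P·diag(4, 25, 36)·P⁻¹ = [[4, 0, 0], [43, 25, 22], [32, 0, 36]].
The requested entry is 22.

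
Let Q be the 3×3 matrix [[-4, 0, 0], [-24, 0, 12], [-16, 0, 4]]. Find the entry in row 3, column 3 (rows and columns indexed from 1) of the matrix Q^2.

16

Characteristic polynomial: μ^3 - 16μ = μ(μ - 4)(μ + 4), so the eigenvalues are -4, 0, 4.
μ=4: eigenvector (0, 3, 1).
μ=0: eigenvector (0, 1, 0).
μ=-4: eigenvector (1, 0, 2).
P = [[0, 0, 1], [3, 1, 0], [1, 0, 2]], D = diag(4, 0, -4), P⁻¹ = [[-2, 0, 1], [6, 1, -3], [1, 0, 0]].
Q² = P·diag(16, 0, 16)·P⁻¹ = [[16, 0, 0], [-96, 0, 48], [0, 0, 16]].
The requested entry is 16.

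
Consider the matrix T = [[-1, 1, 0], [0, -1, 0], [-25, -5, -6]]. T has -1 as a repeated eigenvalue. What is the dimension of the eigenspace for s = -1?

1

T + 1I = [[0, 1, 0], [0, 0, 0], [-25, -5, -5]].
This matrix has rank 2, so its null space has dimension 3 − 2 = 1.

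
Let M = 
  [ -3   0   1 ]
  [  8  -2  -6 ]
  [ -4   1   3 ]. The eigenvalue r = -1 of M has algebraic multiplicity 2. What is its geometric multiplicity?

M + 1I = [[-2, 0, 1], [8, -1, -6], [-4, 1, 4]].
This matrix has rank 2, so its null space has dimension 3 − 2 = 1.

1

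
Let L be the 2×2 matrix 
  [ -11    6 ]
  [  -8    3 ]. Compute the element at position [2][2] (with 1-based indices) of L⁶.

-43959

Characteristic polynomial: μ^2 + 8μ + 15 = (μ + 3)(μ + 5), so the eigenvalues are -5, -3.
μ=-3: eigenvector (3, 4).
μ=-5: eigenvector (1, 1).
P = [[3, 1], [4, 1]], D = diag(-3, -5), P⁻¹ = [[-1, 1], [4, -3]].
L⁶ = P·diag(729, 15625)·P⁻¹ = [[60313, -44688], [59584, -43959]].
The requested entry is -43959.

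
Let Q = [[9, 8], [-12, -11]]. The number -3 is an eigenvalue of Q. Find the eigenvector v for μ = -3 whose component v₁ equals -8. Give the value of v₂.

12

Q + 3I = [[12, 8], [-12, -8]].
Solving (Q + 3I)v = 0 gives the eigenspace spanned by (-8, 12).
With v₁ = -8, v = (-8, 12), so v₂ = 12.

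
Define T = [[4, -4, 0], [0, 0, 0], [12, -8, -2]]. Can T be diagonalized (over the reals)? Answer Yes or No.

Characteristic polynomial: p(λ) = λ^3 - 2λ^2 - 8λ = λ(λ - 4)(λ + 2).
All 3 eigenvalues are distinct, so T is diagonalizable.

Yes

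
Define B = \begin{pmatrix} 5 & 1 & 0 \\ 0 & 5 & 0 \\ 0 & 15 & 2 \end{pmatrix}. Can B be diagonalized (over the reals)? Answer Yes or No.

Characteristic polynomial: p(r) = r^3 - 12r^2 + 45r - 50 = (r - 5)^2(r - 2).
r = 5 has algebraic multiplicity 2; rank(B − 5I) = 2, so geometric multiplicity = 1.
Geometric multiplicity < algebraic multiplicity, so B is not diagonalizable.

No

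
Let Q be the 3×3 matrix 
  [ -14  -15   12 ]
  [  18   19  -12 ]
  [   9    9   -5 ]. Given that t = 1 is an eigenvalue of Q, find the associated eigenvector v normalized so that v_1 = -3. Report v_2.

Q − 1I = [[-15, -15, 12], [18, 18, -12], [9, 9, -6]].
Solving (Q − 1I)v = 0 gives the eigenspace spanned by (-3, 3, 0).
With v_1 = -3, v = (-3, 3, 0), so v_2 = 3.

3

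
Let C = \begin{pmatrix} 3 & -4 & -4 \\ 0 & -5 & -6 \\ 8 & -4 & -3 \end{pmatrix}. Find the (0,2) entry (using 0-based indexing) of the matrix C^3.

-124

Characteristic polynomial: s^3 + 5s^2 - s - 5 = (s - 1)(s + 1)(s + 5), so the eigenvalues are -5, -1, 1.
s=-5: eigenvector (1, 2, 0).
s=1: eigenvector (0, 1, -1).
s=-1: eigenvector (-1, -3, 2).
P = [[1, 0, -1], [2, 1, -3], [0, -1, 2]], D = diag(-5, 1, -1), P⁻¹ = [[-1, 1, 1], [-4, 2, 1], [-2, 1, 1]].
C³ = P·diag(-125, 1, -1)·P⁻¹ = [[123, -124, -124], [240, -245, -246], [8, -4, -3]].
The requested entry is -124.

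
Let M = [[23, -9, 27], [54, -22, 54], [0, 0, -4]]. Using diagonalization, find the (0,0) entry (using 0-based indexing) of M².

Characteristic polynomial: t^3 + 3t^2 - 24t - 80 = (t - 5)(t + 4)^2, so the eigenvalues are -4, -4, 5.
t=-4: eigenvector (-1, 0, 1).
t=-4: eigenvector (1, 3, 0).
t=5: eigenvector (1, 2, 0).
P = [[-1, 1, 1], [0, 3, 2], [1, 0, 0]], D = diag(-4, -4, 5), P⁻¹ = [[0, 0, 1], [-2, 1, -2], [3, -1, 3]].
M² = P·diag(16, 16, 25)·P⁻¹ = [[43, -9, 27], [54, -2, 54], [0, 0, 16]].
The requested entry is 43.

43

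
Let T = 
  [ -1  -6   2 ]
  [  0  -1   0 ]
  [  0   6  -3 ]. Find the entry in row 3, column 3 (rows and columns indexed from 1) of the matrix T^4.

81

Characteristic polynomial: r^3 + 5r^2 + 7r + 3 = (r + 1)^2(r + 3), so the eigenvalues are -3, -1, -1.
r=-3: eigenvector (-1, 0, 1).
r=-1: eigenvector (-1, 1, 3).
r=-1: eigenvector (1, 0, 0).
P = [[-1, -1, 1], [0, 1, 0], [1, 3, 0]], D = diag(-3, -1, -1), P⁻¹ = [[0, -3, 1], [0, 1, 0], [1, -2, 1]].
T⁴ = P·diag(81, 1, 1)·P⁻¹ = [[1, 240, -80], [0, 1, 0], [0, -240, 81]].
The requested entry is 81.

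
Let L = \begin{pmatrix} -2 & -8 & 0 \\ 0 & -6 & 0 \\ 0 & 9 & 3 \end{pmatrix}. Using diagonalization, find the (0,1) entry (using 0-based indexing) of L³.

Characteristic polynomial: t^3 + 5t^2 - 12t - 36 = (t - 3)(t + 2)(t + 6), so the eigenvalues are -6, -2, 3.
t=3: eigenvector (0, 0, 1).
t=-6: eigenvector (2, 1, -1).
t=-2: eigenvector (1, 0, 0).
P = [[0, 2, 1], [0, 1, 0], [1, -1, 0]], D = diag(3, -6, -2), P⁻¹ = [[0, 1, 1], [0, 1, 0], [1, -2, 0]].
L³ = P·diag(27, -216, -8)·P⁻¹ = [[-8, -416, 0], [0, -216, 0], [0, 243, 27]].
The requested entry is -416.

-416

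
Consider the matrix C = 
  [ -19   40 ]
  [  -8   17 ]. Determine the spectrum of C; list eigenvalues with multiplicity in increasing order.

-3, 1

Characteristic polynomial: p(s) = s^2 + 2s - 3 = (s - 1)(s + 3).
Roots (with multiplicity): -3, 1.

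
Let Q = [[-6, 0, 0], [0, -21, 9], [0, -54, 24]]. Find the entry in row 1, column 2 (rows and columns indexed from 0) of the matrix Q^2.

27

Characteristic polynomial: μ^3 + 3μ^2 - 36μ - 108 = (μ - 6)(μ + 3)(μ + 6), so the eigenvalues are -6, -3, 6.
μ=-3: eigenvector (0, 1, 2).
μ=-6: eigenvector (1, 0, 0).
μ=6: eigenvector (0, 1, 3).
P = [[0, 1, 0], [1, 0, 1], [2, 0, 3]], D = diag(-3, -6, 6), P⁻¹ = [[0, 3, -1], [1, 0, 0], [0, -2, 1]].
Q² = P·diag(9, 36, 36)·P⁻¹ = [[36, 0, 0], [0, -45, 27], [0, -162, 90]].
The requested entry is 27.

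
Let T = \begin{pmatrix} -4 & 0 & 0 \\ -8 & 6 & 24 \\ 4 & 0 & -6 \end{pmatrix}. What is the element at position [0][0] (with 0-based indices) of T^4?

256

Characteristic polynomial: r^3 + 4r^2 - 36r - 144 = (r - 6)(r + 4)(r + 6), so the eigenvalues are -6, -4, 6.
r=-4: eigenvector (1, -4, 2).
r=6: eigenvector (0, 1, 0).
r=-6: eigenvector (0, -2, 1).
P = [[1, 0, 0], [-4, 1, -2], [2, 0, 1]], D = diag(-4, 6, -6), P⁻¹ = [[1, 0, 0], [0, 1, 2], [-2, 0, 1]].
T⁴ = P·diag(256, 1296, 1296)·P⁻¹ = [[256, 0, 0], [4160, 1296, 0], [-2080, 0, 1296]].
The requested entry is 256.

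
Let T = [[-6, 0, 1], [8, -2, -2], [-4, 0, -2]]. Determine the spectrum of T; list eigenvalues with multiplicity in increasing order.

-4, -4, -2

Characteristic polynomial: p(r) = r^3 + 10r^2 + 32r + 32 = (r + 2)(r + 4)^2.
Roots (with multiplicity): -4, -4, -2.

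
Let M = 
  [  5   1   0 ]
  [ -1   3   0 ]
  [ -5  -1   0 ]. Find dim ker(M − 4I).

1

M − 4I = [[1, 1, 0], [-1, -1, 0], [-5, -1, -4]].
This matrix has rank 2, so its null space has dimension 3 − 2 = 1.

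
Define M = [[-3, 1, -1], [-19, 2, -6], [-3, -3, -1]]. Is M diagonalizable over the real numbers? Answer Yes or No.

Characteristic polynomial: p(λ) = λ^3 + 2λ^2 - 7λ + 4 = (λ - 1)^2(λ + 4).
λ = 1 has algebraic multiplicity 2; rank(M − 1I) = 2, so geometric multiplicity = 1.
Geometric multiplicity < algebraic multiplicity, so M is not diagonalizable.

No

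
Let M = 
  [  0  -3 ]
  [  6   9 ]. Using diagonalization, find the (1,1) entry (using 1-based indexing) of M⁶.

-45198

Characteristic polynomial: t^2 - 9t + 18 = (t - 6)(t - 3), so the eigenvalues are 3, 6.
t=6: eigenvector (1, -2).
t=3: eigenvector (1, -1).
P = [[1, 1], [-2, -1]], D = diag(6, 3), P⁻¹ = [[-1, -1], [2, 1]].
M⁶ = P·diag(46656, 729)·P⁻¹ = [[-45198, -45927], [91854, 92583]].
The requested entry is -45198.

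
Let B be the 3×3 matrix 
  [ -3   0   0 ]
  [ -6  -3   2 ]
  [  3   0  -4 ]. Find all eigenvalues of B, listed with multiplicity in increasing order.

Characteristic polynomial: p(μ) = μ^3 + 10μ^2 + 33μ + 36 = (μ + 3)^2(μ + 4).
Roots (with multiplicity): -4, -3, -3.

-4, -3, -3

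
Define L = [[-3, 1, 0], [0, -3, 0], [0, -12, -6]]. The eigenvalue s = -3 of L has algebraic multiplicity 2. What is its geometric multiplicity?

1

L + 3I = [[0, 1, 0], [0, 0, 0], [0, -12, -3]].
This matrix has rank 2, so its null space has dimension 3 − 2 = 1.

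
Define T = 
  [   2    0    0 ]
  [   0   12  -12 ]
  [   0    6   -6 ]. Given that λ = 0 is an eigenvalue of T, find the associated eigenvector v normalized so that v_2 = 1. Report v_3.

1

T = [[2, 0, 0], [0, 12, -12], [0, 6, -6]].
Solving (T)v = 0 gives the eigenspace spanned by (0, 1, 1).
With v_2 = 1, v = (0, 1, 1), so v_3 = 1.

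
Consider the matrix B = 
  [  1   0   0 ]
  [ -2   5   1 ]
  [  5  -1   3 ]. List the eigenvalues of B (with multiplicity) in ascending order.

1, 4, 4

Characteristic polynomial: p(μ) = μ^3 - 9μ^2 + 24μ - 16 = (μ - 4)^2(μ - 1).
Roots (with multiplicity): 1, 4, 4.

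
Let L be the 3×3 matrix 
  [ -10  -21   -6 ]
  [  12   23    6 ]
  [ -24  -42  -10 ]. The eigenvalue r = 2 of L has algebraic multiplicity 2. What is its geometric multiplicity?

L − 2I = [[-12, -21, -6], [12, 21, 6], [-24, -42, -12]].
This matrix has rank 1, so its null space has dimension 3 − 1 = 2.

2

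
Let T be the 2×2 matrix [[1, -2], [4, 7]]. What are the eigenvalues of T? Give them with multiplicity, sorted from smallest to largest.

Characteristic polynomial: p(μ) = μ^2 - 8μ + 15 = (μ - 5)(μ - 3).
Roots (with multiplicity): 3, 5.

3, 5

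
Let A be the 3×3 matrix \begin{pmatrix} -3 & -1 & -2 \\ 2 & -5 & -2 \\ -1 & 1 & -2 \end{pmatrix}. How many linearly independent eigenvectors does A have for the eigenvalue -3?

1

A + 3I = [[0, -1, -2], [2, -2, -2], [-1, 1, 1]].
This matrix has rank 2, so its null space has dimension 3 − 2 = 1.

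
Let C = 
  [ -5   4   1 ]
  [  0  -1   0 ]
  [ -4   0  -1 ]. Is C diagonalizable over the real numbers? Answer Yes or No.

No

Characteristic polynomial: p(s) = s^3 + 7s^2 + 15s + 9 = (s + 1)(s + 3)^2.
s = -3 has algebraic multiplicity 2; rank(C + 3I) = 2, so geometric multiplicity = 1.
Geometric multiplicity < algebraic multiplicity, so C is not diagonalizable.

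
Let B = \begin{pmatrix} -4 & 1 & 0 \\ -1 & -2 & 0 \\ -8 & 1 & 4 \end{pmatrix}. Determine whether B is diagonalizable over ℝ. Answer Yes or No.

No

Characteristic polynomial: p(r) = r^3 + 2r^2 - 15r - 36 = (r - 4)(r + 3)^2.
r = -3 has algebraic multiplicity 2; rank(B + 3I) = 2, so geometric multiplicity = 1.
Geometric multiplicity < algebraic multiplicity, so B is not diagonalizable.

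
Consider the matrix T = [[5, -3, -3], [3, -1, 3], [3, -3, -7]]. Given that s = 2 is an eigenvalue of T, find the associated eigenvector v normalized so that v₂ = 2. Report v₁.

T − 2I = [[3, -3, -3], [3, -3, 3], [3, -3, -9]].
Solving (T − 2I)v = 0 gives the eigenspace spanned by (2, 2, 0).
With v₂ = 2, v = (2, 2, 0), so v₁ = 2.

2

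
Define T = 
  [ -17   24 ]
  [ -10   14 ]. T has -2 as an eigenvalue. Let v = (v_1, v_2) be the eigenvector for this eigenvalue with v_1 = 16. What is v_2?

10

T + 2I = [[-15, 24], [-10, 16]].
Solving (T + 2I)v = 0 gives the eigenspace spanned by (16, 10).
With v_1 = 16, v = (16, 10), so v_2 = 10.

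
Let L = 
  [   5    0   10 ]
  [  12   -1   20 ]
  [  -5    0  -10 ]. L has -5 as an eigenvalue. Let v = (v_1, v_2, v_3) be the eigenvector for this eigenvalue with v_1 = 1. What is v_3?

L + 5I = [[10, 0, 10], [12, 4, 20], [-5, 0, -5]].
Solving (L + 5I)v = 0 gives the eigenspace spanned by (1, 2, -1).
With v_1 = 1, v = (1, 2, -1), so v_3 = -1.

-1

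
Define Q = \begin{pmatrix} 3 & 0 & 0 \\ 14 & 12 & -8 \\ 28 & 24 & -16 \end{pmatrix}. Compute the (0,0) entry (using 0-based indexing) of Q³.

27

Characteristic polynomial: r^3 + r^2 - 12r = r(r - 3)(r + 4), so the eigenvalues are -4, 0, 3.
r=3: eigenvector (1, 2, 4).
r=-4: eigenvector (0, 1, 2).
r=0: eigenvector (0, -2, -3).
P = [[1, 0, 0], [2, 1, -2], [4, 2, -3]], D = diag(3, -4, 0), P⁻¹ = [[1, 0, 0], [-2, -3, 2], [0, -2, 1]].
Q³ = P·diag(27, -64, 0)·P⁻¹ = [[27, 0, 0], [182, 192, -128], [364, 384, -256]].
The requested entry is 27.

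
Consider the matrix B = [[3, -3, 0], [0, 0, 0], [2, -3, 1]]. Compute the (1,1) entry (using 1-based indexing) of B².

Characteristic polynomial: s^3 - 4s^2 + 3s = s(s - 3)(s - 1), so the eigenvalues are 0, 1, 3.
s=1: eigenvector (0, 0, -1).
s=0: eigenvector (1, 1, 1).
s=3: eigenvector (1, 0, 1).
P = [[0, 1, 1], [0, 1, 0], [-1, 1, 1]], D = diag(1, 0, 3), P⁻¹ = [[1, 0, -1], [0, 1, 0], [1, -1, 0]].
B² = P·diag(1, 0, 9)·P⁻¹ = [[9, -9, 0], [0, 0, 0], [8, -9, 1]].
The requested entry is 9.

9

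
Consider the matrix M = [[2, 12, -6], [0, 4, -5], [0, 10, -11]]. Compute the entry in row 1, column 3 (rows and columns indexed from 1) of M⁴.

Characteristic polynomial: μ^3 + 5μ^2 - 8μ - 12 = (μ - 2)(μ + 1)(μ + 6), so the eigenvalues are -6, -1, 2.
μ=2: eigenvector (1, 0, 0).
μ=-6: eigenvector (0, 1, 2).
μ=-1: eigenvector (2, -1, -1).
P = [[1, 0, 2], [0, 1, -1], [0, 2, -1]], D = diag(2, -6, -1), P⁻¹ = [[1, 4, -2], [0, -1, 1], [0, -2, 1]].
M⁴ = P·diag(16, 1296, 1)·P⁻¹ = [[16, 60, -30], [0, -1294, 1295], [0, -2590, 2591]].
The requested entry is -30.

-30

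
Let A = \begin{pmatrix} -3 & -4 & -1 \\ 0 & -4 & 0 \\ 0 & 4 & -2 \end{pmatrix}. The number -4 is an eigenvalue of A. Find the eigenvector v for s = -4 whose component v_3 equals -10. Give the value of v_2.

A + 4I = [[1, -4, -1], [0, 0, 0], [0, 4, 2]].
Solving (A + 4I)v = 0 gives the eigenspace spanned by (10, 5, -10).
With v_3 = -10, v = (10, 5, -10), so v_2 = 5.

5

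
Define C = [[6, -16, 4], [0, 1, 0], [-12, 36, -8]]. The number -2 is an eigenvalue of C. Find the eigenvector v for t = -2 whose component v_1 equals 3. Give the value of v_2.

0

C + 2I = [[8, -16, 4], [0, 3, 0], [-12, 36, -6]].
Solving (C + 2I)v = 0 gives the eigenspace spanned by (3, 0, -6).
With v_1 = 3, v = (3, 0, -6), so v_2 = 0.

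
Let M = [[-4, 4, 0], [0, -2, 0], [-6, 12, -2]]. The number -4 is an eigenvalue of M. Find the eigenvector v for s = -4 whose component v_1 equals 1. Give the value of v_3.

3

M + 4I = [[0, 4, 0], [0, 2, 0], [-6, 12, 2]].
Solving (M + 4I)v = 0 gives the eigenspace spanned by (1, 0, 3).
With v_1 = 1, v = (1, 0, 3), so v_3 = 3.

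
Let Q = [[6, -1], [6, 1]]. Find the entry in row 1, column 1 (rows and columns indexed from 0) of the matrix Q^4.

Characteristic polynomial: t^2 - 7t + 12 = (t - 4)(t - 3), so the eigenvalues are 3, 4.
t=3: eigenvector (1, 3).
t=4: eigenvector (1, 2).
P = [[1, 1], [3, 2]], D = diag(3, 4), P⁻¹ = [[-2, 1], [3, -1]].
Q⁴ = P·diag(81, 256)·P⁻¹ = [[606, -175], [1050, -269]].
The requested entry is -269.

-269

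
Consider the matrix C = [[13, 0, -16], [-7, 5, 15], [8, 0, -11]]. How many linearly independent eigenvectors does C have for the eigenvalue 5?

C − 5I = [[8, 0, -16], [-7, 0, 15], [8, 0, -16]].
This matrix has rank 2, so its null space has dimension 3 − 2 = 1.

1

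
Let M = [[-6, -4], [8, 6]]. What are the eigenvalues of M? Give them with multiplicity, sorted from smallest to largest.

Characteristic polynomial: p(t) = t^2 - 4 = (t - 2)(t + 2).
Roots (with multiplicity): -2, 2.

-2, 2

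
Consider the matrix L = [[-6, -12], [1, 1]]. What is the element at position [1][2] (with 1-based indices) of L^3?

-228

Characteristic polynomial: s^2 + 5s + 6 = (s + 2)(s + 3), so the eigenvalues are -3, -2.
s=-2: eigenvector (-3, 1).
s=-3: eigenvector (-4, 1).
P = [[-3, -4], [1, 1]], D = diag(-2, -3), P⁻¹ = [[1, 4], [-1, -3]].
L³ = P·diag(-8, -27)·P⁻¹ = [[-84, -228], [19, 49]].
The requested entry is -228.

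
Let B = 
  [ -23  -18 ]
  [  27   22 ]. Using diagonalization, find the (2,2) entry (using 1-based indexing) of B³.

442

Characteristic polynomial: μ^2 + μ - 20 = (μ - 4)(μ + 5), so the eigenvalues are -5, 4.
μ=4: eigenvector (2, -3).
μ=-5: eigenvector (-1, 1).
P = [[2, -1], [-3, 1]], D = diag(4, -5), P⁻¹ = [[-1, -1], [-3, -2]].
B³ = P·diag(64, -125)·P⁻¹ = [[-503, -378], [567, 442]].
The requested entry is 442.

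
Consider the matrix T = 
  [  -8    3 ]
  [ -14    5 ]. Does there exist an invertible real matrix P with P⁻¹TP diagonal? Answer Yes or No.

Yes

Characteristic polynomial: p(λ) = λ^2 + 3λ + 2 = (λ + 1)(λ + 2).
All 2 eigenvalues are distinct, so T is diagonalizable.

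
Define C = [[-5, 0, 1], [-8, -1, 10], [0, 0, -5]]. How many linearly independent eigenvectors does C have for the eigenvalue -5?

1

C + 5I = [[0, 0, 1], [-8, 4, 10], [0, 0, 0]].
This matrix has rank 2, so its null space has dimension 3 − 2 = 1.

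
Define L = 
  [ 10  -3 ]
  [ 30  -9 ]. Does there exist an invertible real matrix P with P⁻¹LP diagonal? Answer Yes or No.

Characteristic polynomial: p(r) = r^2 - r = r(r - 1).
All 2 eigenvalues are distinct, so L is diagonalizable.

Yes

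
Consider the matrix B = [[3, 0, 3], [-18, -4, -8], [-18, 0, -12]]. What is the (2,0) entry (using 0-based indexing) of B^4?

7290

Characteristic polynomial: t^3 + 13t^2 + 54t + 72 = (t + 3)(t + 4)(t + 6), so the eigenvalues are -6, -4, -3.
t=-6: eigenvector (-1, 3, 3).
t=-4: eigenvector (0, 1, 0).
t=-3: eigenvector (1, -2, -2).
P = [[-1, 0, 1], [3, 1, -2], [3, 0, -2]], D = diag(-6, -4, -3), P⁻¹ = [[2, 0, 1], [0, 1, -1], [3, 0, 1]].
B⁴ = P·diag(1296, 256, 81)·P⁻¹ = [[-2349, 0, -1215], [7290, 256, 3470], [7290, 0, 3726]].
The requested entry is 7290.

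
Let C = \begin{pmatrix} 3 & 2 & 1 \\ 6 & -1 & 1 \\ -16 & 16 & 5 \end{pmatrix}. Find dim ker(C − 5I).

1

C − 5I = [[-2, 2, 1], [6, -6, 1], [-16, 16, 0]].
This matrix has rank 2, so its null space has dimension 3 − 2 = 1.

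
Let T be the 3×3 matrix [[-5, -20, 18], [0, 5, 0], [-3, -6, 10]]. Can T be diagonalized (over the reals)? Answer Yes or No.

Yes

Characteristic polynomial: p(s) = s^3 - 10s^2 + 29s - 20 = (s - 5)(s - 4)(s - 1).
All 3 eigenvalues are distinct, so T is diagonalizable.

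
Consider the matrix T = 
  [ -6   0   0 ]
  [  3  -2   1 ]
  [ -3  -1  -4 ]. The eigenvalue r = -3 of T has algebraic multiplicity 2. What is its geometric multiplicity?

1

T + 3I = [[-3, 0, 0], [3, 1, 1], [-3, -1, -1]].
This matrix has rank 2, so its null space has dimension 3 − 2 = 1.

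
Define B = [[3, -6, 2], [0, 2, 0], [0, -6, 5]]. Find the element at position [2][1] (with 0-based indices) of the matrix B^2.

Characteristic polynomial: r^3 - 10r^2 + 31r - 30 = (r - 5)(r - 3)(r - 2), so the eigenvalues are 2, 3, 5.
r=5: eigenvector (1, 0, 1).
r=2: eigenvector (2, 1, 2).
r=3: eigenvector (1, 0, 0).
P = [[1, 2, 1], [0, 1, 0], [1, 2, 0]], D = diag(5, 2, 3), P⁻¹ = [[0, -2, 1], [0, 1, 0], [1, 0, -1]].
B² = P·diag(25, 4, 9)·P⁻¹ = [[9, -42, 16], [0, 4, 0], [0, -42, 25]].
The requested entry is -42.

-42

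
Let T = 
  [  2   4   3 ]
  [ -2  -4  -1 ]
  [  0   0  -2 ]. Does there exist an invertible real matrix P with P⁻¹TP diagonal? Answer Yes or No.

No

Characteristic polynomial: p(r) = r^3 + 4r^2 + 4r = r(r + 2)^2.
r = -2 has algebraic multiplicity 2; rank(T + 2I) = 2, so geometric multiplicity = 1.
Geometric multiplicity < algebraic multiplicity, so T is not diagonalizable.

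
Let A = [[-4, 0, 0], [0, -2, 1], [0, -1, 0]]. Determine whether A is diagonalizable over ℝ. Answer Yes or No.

No

Characteristic polynomial: p(λ) = λ^3 + 6λ^2 + 9λ + 4 = (λ + 1)^2(λ + 4).
λ = -1 has algebraic multiplicity 2; rank(A + 1I) = 2, so geometric multiplicity = 1.
Geometric multiplicity < algebraic multiplicity, so A is not diagonalizable.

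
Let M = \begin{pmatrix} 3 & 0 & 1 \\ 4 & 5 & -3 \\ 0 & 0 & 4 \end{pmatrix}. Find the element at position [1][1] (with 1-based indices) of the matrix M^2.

Characteristic polynomial: t^3 - 12t^2 + 47t - 60 = (t - 5)(t - 4)(t - 3), so the eigenvalues are 3, 4, 5.
t=4: eigenvector (1, -1, 1).
t=5: eigenvector (0, 1, 0).
t=3: eigenvector (1, -2, 0).
P = [[1, 0, 1], [-1, 1, -2], [1, 0, 0]], D = diag(4, 5, 3), P⁻¹ = [[0, 0, 1], [2, 1, -1], [1, 0, -1]].
M² = P·diag(16, 25, 9)·P⁻¹ = [[9, 0, 7], [32, 25, -23], [0, 0, 16]].
The requested entry is 9.

9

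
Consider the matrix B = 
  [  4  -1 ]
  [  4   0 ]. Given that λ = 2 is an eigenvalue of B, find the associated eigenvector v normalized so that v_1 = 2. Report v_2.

4

B − 2I = [[2, -1], [4, -2]].
Solving (B − 2I)v = 0 gives the eigenspace spanned by (2, 4).
With v_1 = 2, v = (2, 4), so v_2 = 4.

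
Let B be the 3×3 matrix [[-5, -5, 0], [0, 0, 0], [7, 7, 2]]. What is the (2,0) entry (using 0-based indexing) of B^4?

Characteristic polynomial: λ^3 + 3λ^2 - 10λ = λ(λ - 2)(λ + 5), so the eigenvalues are -5, 0, 2.
λ=0: eigenvector (1, -1, 0).
λ=-5: eigenvector (1, 0, -1).
λ=2: eigenvector (0, 0, 1).
P = [[1, 1, 0], [-1, 0, 0], [0, -1, 1]], D = diag(0, -5, 2), P⁻¹ = [[0, -1, 0], [1, 1, 0], [1, 1, 1]].
B⁴ = P·diag(0, 625, 16)·P⁻¹ = [[625, 625, 0], [0, 0, 0], [-609, -609, 16]].
The requested entry is -609.

-609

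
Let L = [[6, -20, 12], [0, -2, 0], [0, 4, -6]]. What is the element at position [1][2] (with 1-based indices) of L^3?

Characteristic polynomial: μ^3 + 2μ^2 - 36μ - 72 = (μ - 6)(μ + 2)(μ + 6), so the eigenvalues are -6, -2, 6.
μ=6: eigenvector (1, 0, 0).
μ=-2: eigenvector (1, 1, 1).
μ=-6: eigenvector (-1, 0, 1).
P = [[1, 1, -1], [0, 1, 0], [0, 1, 1]], D = diag(6, -2, -6), P⁻¹ = [[1, -2, 1], [0, 1, 0], [0, -1, 1]].
L³ = P·diag(216, -8, -216)·P⁻¹ = [[216, -656, 432], [0, -8, 0], [0, 208, -216]].
The requested entry is -656.

-656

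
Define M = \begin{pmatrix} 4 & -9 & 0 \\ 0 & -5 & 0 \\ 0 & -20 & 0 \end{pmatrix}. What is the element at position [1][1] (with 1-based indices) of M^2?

Characteristic polynomial: s^3 + s^2 - 20s = s(s - 4)(s + 5), so the eigenvalues are -5, 0, 4.
s=4: eigenvector (1, 0, 0).
s=-5: eigenvector (1, 1, 4).
s=0: eigenvector (0, 0, 1).
P = [[1, 1, 0], [0, 1, 0], [0, 4, 1]], D = diag(4, -5, 0), P⁻¹ = [[1, -1, 0], [0, 1, 0], [0, -4, 1]].
M² = P·diag(16, 25, 0)·P⁻¹ = [[16, 9, 0], [0, 25, 0], [0, 100, 0]].
The requested entry is 16.

16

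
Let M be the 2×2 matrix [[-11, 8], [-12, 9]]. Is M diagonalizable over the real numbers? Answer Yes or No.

Yes

Characteristic polynomial: p(r) = r^2 + 2r - 3 = (r - 1)(r + 3).
All 2 eigenvalues are distinct, so M is diagonalizable.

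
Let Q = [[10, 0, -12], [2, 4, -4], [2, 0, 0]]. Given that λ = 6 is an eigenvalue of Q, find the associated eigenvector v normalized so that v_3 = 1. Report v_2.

1

Q − 6I = [[4, 0, -12], [2, -2, -4], [2, 0, -6]].
Solving (Q − 6I)v = 0 gives the eigenspace spanned by (3, 1, 1).
With v_3 = 1, v = (3, 1, 1), so v_2 = 1.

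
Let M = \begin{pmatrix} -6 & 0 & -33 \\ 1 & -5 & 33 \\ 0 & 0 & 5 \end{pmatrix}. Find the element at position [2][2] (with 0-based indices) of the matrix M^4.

Characteristic polynomial: t^3 + 6t^2 - 25t - 150 = (t - 5)(t + 5)(t + 6), so the eigenvalues are -6, -5, 5.
t=-5: eigenvector (0, 1, 0).
t=-6: eigenvector (-1, 1, 0).
t=5: eigenvector (-3, 3, 1).
P = [[0, -1, -3], [1, 1, 3], [0, 0, 1]], D = diag(-5, -6, 5), P⁻¹ = [[1, 1, 0], [-1, 0, -3], [0, 0, 1]].
M⁴ = P·diag(625, 1296, 625)·P⁻¹ = [[1296, 0, 2013], [-671, 625, -2013], [0, 0, 625]].
The requested entry is 625.

625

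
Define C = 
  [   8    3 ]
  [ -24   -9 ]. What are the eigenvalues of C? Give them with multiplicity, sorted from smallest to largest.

Characteristic polynomial: p(s) = s^2 + s = s(s + 1).
Roots (with multiplicity): -1, 0.

-1, 0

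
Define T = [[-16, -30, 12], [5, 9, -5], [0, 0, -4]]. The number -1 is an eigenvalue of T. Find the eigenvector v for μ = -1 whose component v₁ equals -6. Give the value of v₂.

3

T + 1I = [[-15, -30, 12], [5, 10, -5], [0, 0, -3]].
Solving (T + 1I)v = 0 gives the eigenspace spanned by (-6, 3, 0).
With v₁ = -6, v = (-6, 3, 0), so v₂ = 3.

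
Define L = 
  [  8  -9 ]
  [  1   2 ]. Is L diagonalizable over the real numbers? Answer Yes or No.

No

Characteristic polynomial: p(λ) = λ^2 - 10λ + 25 = (λ - 5)^2.
λ = 5 has algebraic multiplicity 2; rank(L − 5I) = 1, so geometric multiplicity = 1.
Geometric multiplicity < algebraic multiplicity, so L is not diagonalizable.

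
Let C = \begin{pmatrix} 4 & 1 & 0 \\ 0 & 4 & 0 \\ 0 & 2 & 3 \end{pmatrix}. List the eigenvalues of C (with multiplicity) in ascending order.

Characteristic polynomial: p(μ) = μ^3 - 11μ^2 + 40μ - 48 = (μ - 4)^2(μ - 3).
Roots (with multiplicity): 3, 4, 4.

3, 4, 4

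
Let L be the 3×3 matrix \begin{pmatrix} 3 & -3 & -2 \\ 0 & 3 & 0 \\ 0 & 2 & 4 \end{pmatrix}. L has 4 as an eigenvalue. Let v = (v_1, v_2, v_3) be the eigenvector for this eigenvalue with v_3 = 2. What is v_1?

L − 4I = [[-1, -3, -2], [0, -1, 0], [0, 2, 0]].
Solving (L − 4I)v = 0 gives the eigenspace spanned by (-4, 0, 2).
With v_3 = 2, v = (-4, 0, 2), so v_1 = -4.

-4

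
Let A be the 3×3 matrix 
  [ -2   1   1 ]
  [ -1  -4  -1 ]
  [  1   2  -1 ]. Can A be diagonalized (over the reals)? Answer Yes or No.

Characteristic polynomial: p(t) = t^3 + 7t^2 + 16t + 12 = (t + 2)^2(t + 3).
t = -2 has algebraic multiplicity 2; rank(A + 2I) = 2, so geometric multiplicity = 1.
Geometric multiplicity < algebraic multiplicity, so A is not diagonalizable.

No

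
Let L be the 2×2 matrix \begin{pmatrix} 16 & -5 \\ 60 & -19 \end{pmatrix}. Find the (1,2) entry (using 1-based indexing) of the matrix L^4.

255

Characteristic polynomial: s^2 + 3s - 4 = (s - 1)(s + 4), so the eigenvalues are -4, 1.
s=-4: eigenvector (1, 4).
s=1: eigenvector (-1, -3).
P = [[1, -1], [4, -3]], D = diag(-4, 1), P⁻¹ = [[-3, 1], [-4, 1]].
L⁴ = P·diag(256, 1)·P⁻¹ = [[-764, 255], [-3060, 1021]].
The requested entry is 255.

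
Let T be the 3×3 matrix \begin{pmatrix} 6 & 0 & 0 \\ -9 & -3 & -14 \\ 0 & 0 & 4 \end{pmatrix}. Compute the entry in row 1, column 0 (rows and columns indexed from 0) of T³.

Characteristic polynomial: λ^3 - 7λ^2 - 6λ + 72 = (λ - 6)(λ - 4)(λ + 3), so the eigenvalues are -3, 4, 6.
λ=6: eigenvector (1, -1, 0).
λ=-3: eigenvector (0, 1, 0).
λ=4: eigenvector (0, -2, 1).
P = [[1, 0, 0], [-1, 1, -2], [0, 0, 1]], D = diag(6, -3, 4), P⁻¹ = [[1, 0, 0], [1, 1, 2], [0, 0, 1]].
T³ = P·diag(216, -27, 64)·P⁻¹ = [[216, 0, 0], [-243, -27, -182], [0, 0, 64]].
The requested entry is -243.

-243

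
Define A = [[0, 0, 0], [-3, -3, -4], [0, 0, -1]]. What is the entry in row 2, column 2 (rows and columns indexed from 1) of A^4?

Characteristic polynomial: μ^3 + 4μ^2 + 3μ = μ(μ + 1)(μ + 3), so the eigenvalues are -3, -1, 0.
μ=0: eigenvector (1, -1, 0).
μ=-1: eigenvector (0, -2, 1).
μ=-3: eigenvector (0, 1, 0).
P = [[1, 0, 0], [-1, -2, 1], [0, 1, 0]], D = diag(0, -1, -3), P⁻¹ = [[1, 0, 0], [0, 0, 1], [1, 1, 2]].
A⁴ = P·diag(0, 1, 81)·P⁻¹ = [[0, 0, 0], [81, 81, 160], [0, 0, 1]].
The requested entry is 81.

81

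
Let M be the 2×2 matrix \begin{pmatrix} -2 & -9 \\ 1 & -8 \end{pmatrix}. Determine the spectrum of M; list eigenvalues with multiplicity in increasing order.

Characteristic polynomial: p(r) = r^2 + 10r + 25 = (r + 5)^2.
Roots (with multiplicity): -5, -5.

-5, -5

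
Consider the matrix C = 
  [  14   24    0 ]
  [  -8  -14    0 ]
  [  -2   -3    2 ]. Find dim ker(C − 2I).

C − 2I = [[12, 24, 0], [-8, -16, 0], [-2, -3, 0]].
This matrix has rank 2, so its null space has dimension 3 − 2 = 1.

1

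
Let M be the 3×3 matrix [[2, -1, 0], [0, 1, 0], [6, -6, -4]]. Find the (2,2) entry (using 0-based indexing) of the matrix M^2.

16

Characteristic polynomial: r^3 + r^2 - 10r + 8 = (r - 2)(r - 1)(r + 4), so the eigenvalues are -4, 1, 2.
r=2: eigenvector (1, 0, 1).
r=1: eigenvector (1, 1, 0).
r=-4: eigenvector (0, 0, 1).
P = [[1, 1, 0], [0, 1, 0], [1, 0, 1]], D = diag(2, 1, -4), P⁻¹ = [[1, -1, 0], [0, 1, 0], [-1, 1, 1]].
M² = P·diag(4, 1, 16)·P⁻¹ = [[4, -3, 0], [0, 1, 0], [-12, 12, 16]].
The requested entry is 16.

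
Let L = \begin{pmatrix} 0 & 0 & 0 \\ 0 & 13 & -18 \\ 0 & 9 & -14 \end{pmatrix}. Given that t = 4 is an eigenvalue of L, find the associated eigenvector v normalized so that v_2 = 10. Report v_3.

5

L − 4I = [[-4, 0, 0], [0, 9, -18], [0, 9, -18]].
Solving (L − 4I)v = 0 gives the eigenspace spanned by (0, 10, 5).
With v_2 = 10, v = (0, 10, 5), so v_3 = 5.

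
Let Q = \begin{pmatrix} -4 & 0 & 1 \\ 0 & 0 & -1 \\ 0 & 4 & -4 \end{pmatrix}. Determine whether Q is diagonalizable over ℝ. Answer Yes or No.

Characteristic polynomial: p(t) = t^3 + 8t^2 + 20t + 16 = (t + 2)^2(t + 4).
t = -2 has algebraic multiplicity 2; rank(Q + 2I) = 2, so geometric multiplicity = 1.
Geometric multiplicity < algebraic multiplicity, so Q is not diagonalizable.

No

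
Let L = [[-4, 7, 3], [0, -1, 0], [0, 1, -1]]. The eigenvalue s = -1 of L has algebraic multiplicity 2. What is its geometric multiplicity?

1

L + 1I = [[-3, 7, 3], [0, 0, 0], [0, 1, 0]].
This matrix has rank 2, so its null space has dimension 3 − 2 = 1.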